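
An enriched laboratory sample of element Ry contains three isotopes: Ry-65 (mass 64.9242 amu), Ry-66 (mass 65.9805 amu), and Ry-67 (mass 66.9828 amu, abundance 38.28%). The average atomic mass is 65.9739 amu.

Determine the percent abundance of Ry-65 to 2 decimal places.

36.95%

Let x and y be the fractions of Ry-65 and Ry-66. Then x + y = 1 − 0.3828 = 0.6172 and 64.9242x + 65.9805y = 65.9739 − 0.3828×66.9828 = 40.33288416.
Substituting: 64.9242x + 65.9805(0.6172 − x) = 40.33288416
(64.9242 − 65.9805)x = -0.39028044  ⇒  x = 0.36948, y = 0.24772
Ry-65: 36.95%, Ry-66: 24.77%.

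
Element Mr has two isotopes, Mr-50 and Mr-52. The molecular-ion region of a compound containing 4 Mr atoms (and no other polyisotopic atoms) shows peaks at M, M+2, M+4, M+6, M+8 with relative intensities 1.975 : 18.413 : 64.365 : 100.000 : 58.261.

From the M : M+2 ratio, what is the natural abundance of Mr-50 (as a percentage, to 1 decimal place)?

30.0%

Write p for the Mr-50 fraction. I(M+2)/I(M) = [C(4,1)·p^3·(1−p)] / p^4 = 4·(1−p)/p = 18.413/1.975 = 9.3230
(1−p)/p = 9.3230/4 = 2.3308  ⇒  p = 1/(1 + 2.3308) = 0.3002
Mr-50: 30.0%, Mr-52: 70.0%.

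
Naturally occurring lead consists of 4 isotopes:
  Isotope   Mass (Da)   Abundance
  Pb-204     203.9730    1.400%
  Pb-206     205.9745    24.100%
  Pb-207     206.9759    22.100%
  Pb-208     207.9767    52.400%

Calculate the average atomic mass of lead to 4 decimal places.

Average mass = Σ (abundance × isotope mass) = 0.01400 × 203.9730 + 0.24100 × 205.9745 + 0.22100 × 206.9759 + 0.52400 × 207.9767
= 2.85562 + 49.63985 + 45.74167 + 108.97979 = 207.21693 Da

207.2169 Da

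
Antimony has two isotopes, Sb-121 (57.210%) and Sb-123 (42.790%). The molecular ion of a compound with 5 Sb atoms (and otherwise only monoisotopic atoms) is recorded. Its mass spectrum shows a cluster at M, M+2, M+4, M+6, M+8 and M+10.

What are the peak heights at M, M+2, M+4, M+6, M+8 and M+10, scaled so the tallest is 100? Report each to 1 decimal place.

17.9 : 66.8 : 100.0 : 74.8 : 28.0 : 4.2

Expanding (0.57210 + 0.42790)^5:
P(M) = 0.57210^5 = 0.061286
P(M+2) = 5 × 0.57210^4 × 0.42790^1 = 0.229192
P(M+4) = 10 × 0.57210^3 × 0.42790^2 = 0.342847
P(M+6) = 10 × 0.57210^2 × 0.42790^3 = 0.256431
P(M+8) = 5 × 0.57210^1 × 0.42790^4 = 0.095898
P(M+10) = 0.42790^5 = 0.014345
The M+4 peak is largest (0.342847); scaling to 100 gives 17.9 : 66.8 : 100.0 : 74.8 : 28.0 : 4.2.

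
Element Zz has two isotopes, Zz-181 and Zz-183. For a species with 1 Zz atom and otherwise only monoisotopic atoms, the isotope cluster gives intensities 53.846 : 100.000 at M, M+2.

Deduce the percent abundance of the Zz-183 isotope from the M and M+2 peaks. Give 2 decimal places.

Let p = fractional abundance of Zz-181. I(M+2)/I(M) = [C(1,1)·p^0·(1−p)] / p^1 = 1·(1−p)/p = 100.000/53.846 = 1.8571
(1−p)/p = 1.8571/1 = 1.8571  ⇒  p = 1/(1 + 1.8571) = 0.3500
Zz-181: 35.00%, Zz-183: 65.00%.

65.00%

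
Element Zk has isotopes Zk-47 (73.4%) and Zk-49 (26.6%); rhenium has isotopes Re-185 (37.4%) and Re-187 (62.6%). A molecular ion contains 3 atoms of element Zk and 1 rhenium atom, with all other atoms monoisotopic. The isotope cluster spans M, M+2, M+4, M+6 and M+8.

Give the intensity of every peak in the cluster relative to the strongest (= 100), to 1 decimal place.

Element Zk pattern (n=3): 0.3954469 : 0.42992729 : 0.15580471 : 0.0188211
Rhenium pattern (n=1): 0.3740 : 0.6260
Convolve the two distributions (both contribute in 2-u steps):
  M: 0.3954469×0.3740 = 0.147897
  M+2: 0.3954469×0.6260 + 0.42992729×0.3740 = 0.408343
  M+4: 0.42992729×0.6260 + 0.15580471×0.3740 = 0.327405
  M+6: 0.15580471×0.6260 + 0.0188211×0.3740 = 0.104573
  M+8: 0.0188211×0.6260 = 0.011782
Scale to base peak (0.408343) = 100: 36.2 : 100.0 : 80.2 : 25.6 : 2.9

36.2 : 100.0 : 80.2 : 25.6 : 2.9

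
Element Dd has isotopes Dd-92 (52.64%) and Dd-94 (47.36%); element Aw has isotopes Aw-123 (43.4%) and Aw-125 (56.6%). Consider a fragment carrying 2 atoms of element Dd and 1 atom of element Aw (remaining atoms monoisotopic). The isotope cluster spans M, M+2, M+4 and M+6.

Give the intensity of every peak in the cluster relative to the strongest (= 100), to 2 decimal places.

Element Dd pattern (n=2): 0.27709696 : 0.49860608 : 0.22429696
Element Aw pattern (n=1): 0.4340 : 0.5660
Convolve the two distributions (both contribute in 2-u steps):
  M: 0.27709696×0.4340 = 0.120260
  M+2: 0.27709696×0.5660 + 0.49860608×0.4340 = 0.373232
  M+4: 0.49860608×0.5660 + 0.22429696×0.4340 = 0.379556
  M+6: 0.22429696×0.5660 = 0.126952
Scale to base peak (0.379556) = 100: 31.68 : 98.33 : 100.00 : 33.45

31.68 : 98.33 : 100.00 : 33.45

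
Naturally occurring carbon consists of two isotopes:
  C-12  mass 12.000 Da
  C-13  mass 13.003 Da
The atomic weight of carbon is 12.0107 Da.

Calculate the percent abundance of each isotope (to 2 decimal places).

Let x be the fractional abundance of C-12; then C-13 has abundance 1 − x.
12.000·x + 13.003·(1 − x) = 12.0107
(12.000 − 13.003)·x = 12.0107 − 13.003
x = -0.9923 / -1.003 = 0.98933 → 98.93% C-12, 1.07% C-13.

C-12: 98.93%, C-13: 1.07%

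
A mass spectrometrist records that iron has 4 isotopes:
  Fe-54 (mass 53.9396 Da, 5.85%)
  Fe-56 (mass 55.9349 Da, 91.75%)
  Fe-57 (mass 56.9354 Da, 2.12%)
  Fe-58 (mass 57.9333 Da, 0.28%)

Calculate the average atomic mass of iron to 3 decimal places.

55.845 Da

The abundance-weighted mean is 0.0585 × 53.9396 + 0.9175 × 55.9349 + 0.0212 × 56.9354 + 0.0028 × 57.9333
= 3.15547 + 51.32027 + 1.20703 + 0.16221 = 55.84498 Da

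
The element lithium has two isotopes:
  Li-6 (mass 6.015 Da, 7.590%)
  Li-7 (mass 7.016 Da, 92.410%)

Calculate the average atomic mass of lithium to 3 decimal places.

6.940 Da

Ar = Σ fᵢ·mᵢ = 0.07590 × 6.015 + 0.92410 × 7.016
= 0.4565 + 6.4835 = 6.9400 Da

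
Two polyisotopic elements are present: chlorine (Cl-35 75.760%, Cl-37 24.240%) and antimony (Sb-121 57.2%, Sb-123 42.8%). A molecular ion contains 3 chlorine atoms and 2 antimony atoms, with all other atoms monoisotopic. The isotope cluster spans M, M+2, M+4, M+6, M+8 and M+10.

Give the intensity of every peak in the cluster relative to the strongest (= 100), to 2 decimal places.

40.71 : 100.00 : 93.77 : 41.92 : 9.00 : 0.75

Chlorine pattern (n=3): 0.4348304 : 0.41738208 : 0.13354464 : 0.01424288
Antimony pattern (n=2): 0.327184 : 0.489632 : 0.183184
Convolve the two distributions (both contribute in 2-u steps):
  M: 0.4348304×0.327184 = 0.142270
  M+2: 0.4348304×0.489632 + 0.41738208×0.327184 = 0.349468
  M+4: 0.4348304×0.183184 + 0.41738208×0.489632 + 0.13354464×0.327184 = 0.327711
  M+6: 0.41738208×0.183184 + 0.13354464×0.489632 + 0.01424288×0.327184 = 0.146505
  M+8: 0.13354464×0.183184 + 0.01424288×0.489632 = 0.031437
  M+10: 0.01424288×0.183184 = 0.002609
Scale to base peak (0.349468) = 100: 40.71 : 100.00 : 93.77 : 41.92 : 9.00 : 0.75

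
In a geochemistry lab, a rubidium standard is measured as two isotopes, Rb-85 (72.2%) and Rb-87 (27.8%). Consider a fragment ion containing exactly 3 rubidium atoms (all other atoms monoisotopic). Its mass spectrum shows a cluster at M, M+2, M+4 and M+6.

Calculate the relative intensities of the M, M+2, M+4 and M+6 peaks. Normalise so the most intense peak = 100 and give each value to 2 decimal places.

Expanding (0.722 + 0.278)^3:
P(M) = 0.722^3 = 0.376367
P(M+2) = 3 × 0.722^2 × 0.278^1 = 0.434751
P(M+4) = 3 × 0.722^1 × 0.278^2 = 0.167397
P(M+6) = 0.278^3 = 0.021485
The M+2 peak is largest (0.434751); scaling to 100 gives 86.57 : 100.00 : 38.50 : 4.94.

86.57 : 100.00 : 38.50 : 4.94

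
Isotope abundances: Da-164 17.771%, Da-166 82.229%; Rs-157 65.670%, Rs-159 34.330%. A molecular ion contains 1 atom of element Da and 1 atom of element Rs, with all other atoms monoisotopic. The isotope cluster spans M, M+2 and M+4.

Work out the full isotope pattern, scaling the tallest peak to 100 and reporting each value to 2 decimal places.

Element Da pattern (n=1): 0.17771 : 0.82229
Element Rs pattern (n=1): 0.6567 : 0.3433
Convolve the two distributions (both contribute in 2-u steps):
  M: 0.17771×0.6567 = 0.116702
  M+2: 0.17771×0.3433 + 0.82229×0.6567 = 0.601006
  M+4: 0.82229×0.3433 = 0.282292
Scale to base peak (0.601006) = 100: 19.42 : 100.00 : 46.97

19.42 : 100.00 : 46.97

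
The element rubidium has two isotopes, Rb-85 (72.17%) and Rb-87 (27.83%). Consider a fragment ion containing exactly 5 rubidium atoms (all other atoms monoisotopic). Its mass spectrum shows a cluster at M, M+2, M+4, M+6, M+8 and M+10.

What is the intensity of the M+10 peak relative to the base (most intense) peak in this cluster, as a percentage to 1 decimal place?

Binomial terms of (0.7217 + 0.2783)^5: M 0.1958, M+2 0.3775, M+4 0.2911, M+6 0.1123, M+8 0.0216, M+10 0.0017 → M+2 is the base peak.
P(M+2) = C(5,1) × 0.7217^4 × 0.2783^1 = 5 × 0.27128565 × 0.2783 = 0.377494 (base)
P(M+10) = C(5,5) × 0.7217^0 × 0.2783^5 = 1 × 1.0000 × 0.00166942 = 0.001669
Relative intensity = 0.001669 / 0.377494 × 100 = 0.4

0.4%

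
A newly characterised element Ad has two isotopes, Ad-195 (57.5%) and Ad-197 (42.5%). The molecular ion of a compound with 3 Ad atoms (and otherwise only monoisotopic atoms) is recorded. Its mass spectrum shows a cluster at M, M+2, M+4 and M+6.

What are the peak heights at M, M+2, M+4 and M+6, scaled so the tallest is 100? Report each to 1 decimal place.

45.1 : 100.0 : 73.9 : 18.2

The 3 Ad atoms are independent, so intensities follow the terms of (0.575 + 0.425)^3.
P(M) = 0.575^3 = 0.190109
P(M+2) = 3 × 0.575^2 × 0.425^1 = 0.421547
P(M+4) = 3 × 0.575^1 × 0.425^2 = 0.311578
P(M+6) = 0.425^3 = 0.076766
The M+2 peak is largest (0.421547); scaling to 100 gives 45.1 : 100.0 : 73.9 : 18.2.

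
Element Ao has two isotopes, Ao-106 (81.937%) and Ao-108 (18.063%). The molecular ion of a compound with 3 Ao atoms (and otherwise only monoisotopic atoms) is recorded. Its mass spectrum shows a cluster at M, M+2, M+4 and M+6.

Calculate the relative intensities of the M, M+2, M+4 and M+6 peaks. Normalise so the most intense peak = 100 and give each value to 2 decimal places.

Expanding (0.81937 + 0.18063)^3:
P(M) = 0.81937^3 = 0.550098
P(M+2) = 3 × 0.81937^2 × 0.18063^1 = 0.363807
P(M+4) = 3 × 0.81937^1 × 0.18063^2 = 0.080201
P(M+6) = 0.18063^3 = 0.005893
The M peak is largest (0.550098); scaling to 100 gives 100.00 : 66.13 : 14.58 : 1.07.

100.00 : 66.13 : 14.58 : 1.07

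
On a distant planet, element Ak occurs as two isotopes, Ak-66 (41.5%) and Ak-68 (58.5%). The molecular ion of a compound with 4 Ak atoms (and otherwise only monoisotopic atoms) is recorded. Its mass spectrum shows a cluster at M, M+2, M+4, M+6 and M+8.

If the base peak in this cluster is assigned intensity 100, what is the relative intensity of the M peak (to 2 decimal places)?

Term probabilities: M 0.0297, M+2 0.1672, M+4 0.3536, M+6 0.3323, M+8 0.1171. Base peak = M+4.
P(M+4) = C(4,2) × 0.415^2 × 0.585^2 = 6 × 0.172225 × 0.342225 = 0.353638 (base)
P(M) = C(4,0) × 0.415^4 × 0.585^0 = 1 × 0.02966145 × 1.0000 = 0.029661
Relative intensity = 0.029661 / 0.353638 × 100 = 8.39

8.39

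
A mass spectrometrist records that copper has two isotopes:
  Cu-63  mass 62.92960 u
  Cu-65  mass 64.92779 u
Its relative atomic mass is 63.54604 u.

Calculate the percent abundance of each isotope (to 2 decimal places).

Cu-63: 69.15%, Cu-65: 30.85%

With x = fraction of Cu-63 (so Cu-65 is 1 − x):
62.92960·x + 64.92779·(1 − x) = 63.54604
(62.92960 − 64.92779)·x = 63.54604 − 64.92779
x = -1.38175 / -1.99819 = 0.69150 → 69.15% Cu-63, 30.85% Cu-65.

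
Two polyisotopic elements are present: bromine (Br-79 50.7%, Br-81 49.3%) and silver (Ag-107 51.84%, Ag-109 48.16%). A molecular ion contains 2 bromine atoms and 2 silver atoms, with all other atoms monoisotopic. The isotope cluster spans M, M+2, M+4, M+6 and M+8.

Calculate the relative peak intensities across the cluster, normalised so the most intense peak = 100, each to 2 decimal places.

18.44 : 70.14 : 100.00 : 63.36 : 15.05

Bromine pattern (n=2): 0.257049 : 0.499902 : 0.243049
Silver pattern (n=2): 0.26873856 : 0.49932288 : 0.23193856
Convolve the two distributions (both contribute in 2-u steps):
  M: 0.257049×0.26873856 = 0.069079
  M+2: 0.257049×0.49932288 + 0.499902×0.26873856 = 0.262693
  M+4: 0.257049×0.23193856 + 0.499902×0.49932288 + 0.243049×0.26873856 = 0.374549
  M+6: 0.499902×0.23193856 + 0.243049×0.49932288 = 0.237306
  M+8: 0.243049×0.23193856 = 0.056372
Scale to base peak (0.374549) = 100: 18.44 : 70.14 : 100.00 : 63.36 : 15.05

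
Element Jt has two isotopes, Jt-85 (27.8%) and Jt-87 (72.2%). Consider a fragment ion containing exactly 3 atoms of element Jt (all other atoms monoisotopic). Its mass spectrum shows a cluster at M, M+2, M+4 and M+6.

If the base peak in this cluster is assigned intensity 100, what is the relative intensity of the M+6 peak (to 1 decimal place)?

86.6

(0.278 + 0.722)^3 gives M 0.0215, M+2 0.1674, M+4 0.4348, M+6 0.3764; the largest is M+4.
P(M+4) = C(3,2) × 0.278^1 × 0.722^2 = 3 × 0.2780 × 0.521284 = 0.434751 (base)
P(M+6) = C(3,3) × 0.278^0 × 0.722^3 = 1 × 1.0000 × 0.37636705 = 0.376367
Relative intensity = 0.376367 / 0.434751 × 100 = 86.6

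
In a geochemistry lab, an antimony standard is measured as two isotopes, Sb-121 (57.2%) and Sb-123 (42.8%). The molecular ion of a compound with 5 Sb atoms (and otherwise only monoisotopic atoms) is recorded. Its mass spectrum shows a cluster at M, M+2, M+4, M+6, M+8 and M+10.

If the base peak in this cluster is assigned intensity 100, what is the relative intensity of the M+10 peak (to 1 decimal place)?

(0.572 + 0.428)^5 gives M 0.0612, M+2 0.2291, M+4 0.3428, M+6 0.2565, M+8 0.0960, M+10 0.0144; the largest is M+4.
P(M+4) = C(5,2) × 0.572^3 × 0.428^2 = 10 × 0.18714925 × 0.183184 = 0.342827 (base)
P(M+10) = C(5,5) × 0.572^0 × 0.428^5 = 1 × 1.0000 × 0.01436213 = 0.014362
Relative intensity = 0.014362 / 0.342827 × 100 = 4.2

4.2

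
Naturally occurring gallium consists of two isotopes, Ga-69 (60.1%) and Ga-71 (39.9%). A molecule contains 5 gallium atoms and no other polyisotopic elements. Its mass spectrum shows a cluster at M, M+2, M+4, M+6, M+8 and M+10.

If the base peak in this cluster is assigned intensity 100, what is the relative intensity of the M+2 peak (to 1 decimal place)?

Binomial terms of (0.601 + 0.399)^5: M 0.0784, M+2 0.2603, M+4 0.3456, M+6 0.2294, M+8 0.0762, M+10 0.0101 → M+4 is the base peak.
P(M+4) = C(5,2) × 0.601^3 × 0.399^2 = 10 × 0.2170818 × 0.159201 = 0.345596 (base)
P(M+2) = C(5,1) × 0.601^4 × 0.399^1 = 5 × 0.13046616 × 0.3990 = 0.260280
Relative intensity = 0.260280 / 0.345596 × 100 = 75.3

75.3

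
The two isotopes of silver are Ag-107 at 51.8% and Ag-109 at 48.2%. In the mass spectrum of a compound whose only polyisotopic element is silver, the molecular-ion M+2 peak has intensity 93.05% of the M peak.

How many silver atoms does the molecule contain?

For n independent Ag atoms, I(M+2)/I(M) = n · (abundance Ag-109) / (abundance Ag-107) = n · 0.482/0.518.
n = 0.9305 × 0.518/0.482 = 1.00 ≈ 1

1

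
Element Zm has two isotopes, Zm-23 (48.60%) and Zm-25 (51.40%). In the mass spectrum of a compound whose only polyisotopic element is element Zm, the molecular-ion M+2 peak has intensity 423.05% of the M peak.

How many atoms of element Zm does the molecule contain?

4

For n independent Zm atoms, I(M+2)/I(M) = n · (abundance Zm-25) / (abundance Zm-23) = n · 0.5140/0.4860.
n = 4.2305 × 0.4860/0.5140 = 4.00 ≈ 4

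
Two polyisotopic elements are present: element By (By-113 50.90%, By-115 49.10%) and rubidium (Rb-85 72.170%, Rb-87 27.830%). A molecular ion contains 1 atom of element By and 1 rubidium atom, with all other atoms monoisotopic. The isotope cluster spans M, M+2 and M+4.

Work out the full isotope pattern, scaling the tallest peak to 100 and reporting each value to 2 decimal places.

74.06 : 100.00 : 27.55

Element By pattern (n=1): 0.5090 : 0.4910
Rubidium pattern (n=1): 0.7217 : 0.2783
Convolve the two distributions (both contribute in 2-u steps):
  M: 0.5090×0.7217 = 0.367345
  M+2: 0.5090×0.2783 + 0.4910×0.7217 = 0.496009
  M+4: 0.4910×0.2783 = 0.136645
Scale to base peak (0.496009) = 100: 74.06 : 100.00 : 27.55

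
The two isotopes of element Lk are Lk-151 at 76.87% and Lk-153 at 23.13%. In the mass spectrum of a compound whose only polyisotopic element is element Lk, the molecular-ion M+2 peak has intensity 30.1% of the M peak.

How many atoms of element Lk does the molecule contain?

1

With n Lk atoms, P(M+2)/P(M) = C(n,1)·p^(n−1)q / p^n = n·q/p = n · 0.2313/0.7687.
n = 0.301 × 0.7687/0.2313 = 1.00 ≈ 1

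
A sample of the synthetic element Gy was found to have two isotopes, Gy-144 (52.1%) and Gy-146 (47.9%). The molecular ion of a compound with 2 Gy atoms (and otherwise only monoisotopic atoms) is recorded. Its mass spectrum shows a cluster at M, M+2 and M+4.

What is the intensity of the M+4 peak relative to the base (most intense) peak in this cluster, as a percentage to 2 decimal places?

45.97%

(0.521 + 0.479)^2 gives M 0.2714, M+2 0.4991, M+4 0.2294; the largest is M+2.
P(M+2) = C(2,1) × 0.521^1 × 0.479^1 = 2 × 0.5210 × 0.4790 = 0.499118 (base)
P(M+4) = C(2,2) × 0.521^0 × 0.479^2 = 1 × 1.0000 × 0.229441 = 0.229441
Relative intensity = 0.229441 / 0.499118 × 100 = 45.97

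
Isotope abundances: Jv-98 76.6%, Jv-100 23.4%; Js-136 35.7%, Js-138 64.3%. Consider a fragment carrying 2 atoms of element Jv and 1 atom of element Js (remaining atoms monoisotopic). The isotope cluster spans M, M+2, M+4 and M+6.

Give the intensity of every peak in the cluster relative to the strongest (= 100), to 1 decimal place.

Element Jv pattern (n=2): 0.586756 : 0.358488 : 0.054756
Element Js pattern (n=1): 0.3570 : 0.6430
Convolve the two distributions (both contribute in 2-u steps):
  M: 0.586756×0.3570 = 0.209472
  M+2: 0.586756×0.6430 + 0.358488×0.3570 = 0.505264
  M+4: 0.358488×0.6430 + 0.054756×0.3570 = 0.250056
  M+6: 0.054756×0.6430 = 0.035208
Scale to base peak (0.505264) = 100: 41.5 : 100.0 : 49.5 : 7.0

41.5 : 100.0 : 49.5 : 7.0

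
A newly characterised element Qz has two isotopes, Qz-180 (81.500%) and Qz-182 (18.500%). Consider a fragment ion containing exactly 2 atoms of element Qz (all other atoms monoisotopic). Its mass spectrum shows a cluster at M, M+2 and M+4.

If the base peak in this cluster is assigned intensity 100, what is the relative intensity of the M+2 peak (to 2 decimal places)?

(0.81500 + 0.18500)^2 gives M 0.6642, M+2 0.3016, M+4 0.0342; the largest is M.
P(M) = C(2,0) × 0.81500^2 × 0.18500^0 = 1 × 0.664225 × 1.0000 = 0.664225 (base)
P(M+2) = C(2,1) × 0.81500^1 × 0.18500^1 = 2 × 0.8150 × 0.1850 = 0.301550
Relative intensity = 0.301550 / 0.664225 × 100 = 45.40

45.40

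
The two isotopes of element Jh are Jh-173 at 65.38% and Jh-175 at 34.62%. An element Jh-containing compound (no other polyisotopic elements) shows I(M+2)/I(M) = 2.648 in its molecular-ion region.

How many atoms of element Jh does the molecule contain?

The M+2/M ratio from n Jh atoms is n · q/p = n · 0.3462/0.6538.
n = 2.648 × 0.6538/0.3462 = 5.00 ≈ 5

5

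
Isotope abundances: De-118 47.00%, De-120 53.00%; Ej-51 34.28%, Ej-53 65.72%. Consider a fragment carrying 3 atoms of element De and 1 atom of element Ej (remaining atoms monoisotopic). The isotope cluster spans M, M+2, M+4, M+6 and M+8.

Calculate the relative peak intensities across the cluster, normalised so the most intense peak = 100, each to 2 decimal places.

9.71 : 51.45 : 100.00 : 84.92 : 26.69

Element De pattern (n=3): 0.103823 : 0.351231 : 0.396069 : 0.148877
Element Ej pattern (n=1): 0.3428 : 0.6572
Convolve the two distributions (both contribute in 2-u steps):
  M: 0.103823×0.3428 = 0.035591
  M+2: 0.103823×0.6572 + 0.351231×0.3428 = 0.188634
  M+4: 0.351231×0.6572 + 0.396069×0.3428 = 0.366601
  M+6: 0.396069×0.6572 + 0.148877×0.3428 = 0.311332
  M+8: 0.148877×0.6572 = 0.097842
Scale to base peak (0.366601) = 100: 9.71 : 51.45 : 100.00 : 84.92 : 26.69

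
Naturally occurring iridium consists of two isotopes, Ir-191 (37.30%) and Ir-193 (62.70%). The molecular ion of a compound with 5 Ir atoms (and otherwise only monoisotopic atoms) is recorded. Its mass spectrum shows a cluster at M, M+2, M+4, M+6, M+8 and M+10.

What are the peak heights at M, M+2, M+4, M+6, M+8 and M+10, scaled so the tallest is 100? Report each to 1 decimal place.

Each Ir atom is independently Ir-191 (p = 0.3730) or Ir-193 (q = 0.6270); the cluster is the binomial expansion (p + q)^5.
P(M) = 0.3730^5 = 0.007220
P(M+2) = 5 × 0.3730^4 × 0.6270^1 = 0.060684
P(M+4) = 10 × 0.3730^3 × 0.6270^2 = 0.204015
P(M+6) = 10 × 0.3730^2 × 0.6270^3 = 0.342942
P(M+8) = 5 × 0.3730^1 × 0.6270^4 = 0.288237
P(M+10) = 0.6270^5 = 0.096903
The M+6 peak is largest (0.342942); scaling to 100 gives 2.1 : 17.7 : 59.5 : 100.0 : 84.0 : 28.3.

2.1 : 17.7 : 59.5 : 100.0 : 84.0 : 28.3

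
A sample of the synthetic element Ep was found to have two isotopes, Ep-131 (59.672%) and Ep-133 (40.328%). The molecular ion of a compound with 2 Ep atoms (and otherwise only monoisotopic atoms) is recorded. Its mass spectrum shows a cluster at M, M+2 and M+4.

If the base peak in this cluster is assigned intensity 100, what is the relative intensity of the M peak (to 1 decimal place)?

Binomial terms of (0.59672 + 0.40328)^2: M 0.3561, M+2 0.4813, M+4 0.1626 → M+2 is the base peak.
P(M+2) = C(2,1) × 0.59672^1 × 0.40328^1 = 2 × 0.59672 × 0.40328 = 0.481290 (base)
P(M) = C(2,0) × 0.59672^2 × 0.40328^0 = 1 × 0.35607476 × 1.0000 = 0.356075
Relative intensity = 0.356075 / 0.481290 × 100 = 74.0

74.0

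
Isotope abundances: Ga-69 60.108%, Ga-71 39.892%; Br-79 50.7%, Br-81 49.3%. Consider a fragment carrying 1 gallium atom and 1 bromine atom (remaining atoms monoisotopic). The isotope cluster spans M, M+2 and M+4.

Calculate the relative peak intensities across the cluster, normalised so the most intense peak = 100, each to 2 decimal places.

61.12 : 100.00 : 39.45

Gallium pattern (n=1): 0.60108 : 0.39892
Bromine pattern (n=1): 0.5070 : 0.4930
Convolve the two distributions (both contribute in 2-u steps):
  M: 0.60108×0.5070 = 0.304748
  M+2: 0.60108×0.4930 + 0.39892×0.5070 = 0.498585
  M+4: 0.39892×0.4930 = 0.196668
Scale to base peak (0.498585) = 100: 61.12 : 100.00 : 39.45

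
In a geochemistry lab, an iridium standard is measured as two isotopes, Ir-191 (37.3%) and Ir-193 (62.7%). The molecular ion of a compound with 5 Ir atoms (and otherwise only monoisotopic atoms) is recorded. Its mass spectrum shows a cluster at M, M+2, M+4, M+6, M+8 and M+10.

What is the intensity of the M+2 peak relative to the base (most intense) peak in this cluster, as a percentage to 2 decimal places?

17.70%

Term probabilities: M 0.0072, M+2 0.0607, M+4 0.2040, M+6 0.3429, M+8 0.2882, M+10 0.0969. Base peak = M+6.
P(M+6) = C(5,3) × 0.373^2 × 0.627^3 = 10 × 0.139129 × 0.24649188 = 0.342942 (base)
P(M+2) = C(5,1) × 0.373^4 × 0.627^1 = 5 × 0.01935688 × 0.6270 = 0.060684
Relative intensity = 0.060684 / 0.342942 × 100 = 17.70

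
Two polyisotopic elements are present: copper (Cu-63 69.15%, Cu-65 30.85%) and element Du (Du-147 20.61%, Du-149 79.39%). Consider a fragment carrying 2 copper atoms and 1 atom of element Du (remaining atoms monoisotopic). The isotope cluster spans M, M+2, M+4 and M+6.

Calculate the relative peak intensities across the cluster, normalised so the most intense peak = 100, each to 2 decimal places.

21.08 : 100.00 : 76.64 : 16.16

Copper pattern (n=2): 0.47817225 : 0.4266555 : 0.09517225
Element Du pattern (n=1): 0.2061 : 0.7939
Convolve the two distributions (both contribute in 2-u steps):
  M: 0.47817225×0.2061 = 0.098551
  M+2: 0.47817225×0.7939 + 0.4266555×0.2061 = 0.467555
  M+4: 0.4266555×0.7939 + 0.09517225×0.2061 = 0.358337
  M+6: 0.09517225×0.7939 = 0.075557
Scale to base peak (0.467555) = 100: 21.08 : 100.00 : 76.64 : 16.16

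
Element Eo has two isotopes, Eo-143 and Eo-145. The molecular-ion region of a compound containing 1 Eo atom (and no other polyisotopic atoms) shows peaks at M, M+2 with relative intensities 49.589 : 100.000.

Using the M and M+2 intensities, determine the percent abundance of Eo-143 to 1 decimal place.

Write p for the Eo-143 fraction. I(M+2)/I(M) = [C(1,1)·p^0·(1−p)] / p^1 = 1·(1−p)/p = 100.000/49.589 = 2.0166
(1−p)/p = 2.0166/1 = 2.0166  ⇒  p = 1/(1 + 2.0166) = 0.3315
Eo-143: 33.2%, Eo-145: 66.8%.

33.2%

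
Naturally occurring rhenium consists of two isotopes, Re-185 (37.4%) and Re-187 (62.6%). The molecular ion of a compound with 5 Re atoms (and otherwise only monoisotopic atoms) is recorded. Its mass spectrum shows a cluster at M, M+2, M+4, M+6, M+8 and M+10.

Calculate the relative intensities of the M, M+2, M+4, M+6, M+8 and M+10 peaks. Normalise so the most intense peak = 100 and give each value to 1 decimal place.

2.1 : 17.8 : 59.7 : 100.0 : 83.7 : 28.0

Each Re atom is independently Re-185 (p = 0.374) or Re-187 (q = 0.626); the cluster is the binomial expansion (p + q)^5.
P(M) = 0.374^5 = 0.007317
P(M+2) = 5 × 0.374^4 × 0.626^1 = 0.061239
P(M+4) = 10 × 0.374^3 × 0.626^2 = 0.205005
P(M+6) = 10 × 0.374^2 × 0.626^3 = 0.343136
P(M+8) = 5 × 0.374^1 × 0.626^4 = 0.287170
P(M+10) = 0.626^5 = 0.096133
The M+6 peak is largest (0.343136); scaling to 100 gives 2.1 : 17.8 : 59.7 : 100.0 : 83.7 : 28.0.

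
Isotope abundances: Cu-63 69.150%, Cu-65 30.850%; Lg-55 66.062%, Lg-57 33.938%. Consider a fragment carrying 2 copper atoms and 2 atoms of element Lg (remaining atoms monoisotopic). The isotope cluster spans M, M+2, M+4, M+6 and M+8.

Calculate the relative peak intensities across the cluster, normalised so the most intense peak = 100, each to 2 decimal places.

52.09 : 100.00 : 71.87 : 22.92 : 2.74

Copper pattern (n=2): 0.47817225 : 0.4266555 : 0.09517225
Element Lg pattern (n=2): 0.43641878 : 0.44840243 : 0.11517878
Convolve the two distributions (both contribute in 2-u steps):
  M: 0.47817225×0.43641878 = 0.208683
  M+2: 0.47817225×0.44840243 + 0.4266555×0.43641878 = 0.400614
  M+4: 0.47817225×0.11517878 + 0.4266555×0.44840243 + 0.09517225×0.43641878 = 0.287924
  M+6: 0.4266555×0.11517878 + 0.09517225×0.44840243 = 0.091817
  M+8: 0.09517225×0.11517878 = 0.010962
Scale to base peak (0.400614) = 100: 52.09 : 100.00 : 71.87 : 22.92 : 2.74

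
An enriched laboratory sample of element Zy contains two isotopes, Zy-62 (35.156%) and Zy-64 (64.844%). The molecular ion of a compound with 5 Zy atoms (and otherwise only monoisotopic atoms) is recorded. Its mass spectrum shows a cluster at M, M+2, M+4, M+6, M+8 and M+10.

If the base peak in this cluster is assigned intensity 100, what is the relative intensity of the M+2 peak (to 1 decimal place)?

14.7

Term probabilities: M 0.0054, M+2 0.0495, M+4 0.1827, M+6 0.3370, M+8 0.3108, M+10 0.1146. Base peak = M+6.
P(M+6) = C(5,3) × 0.35156^2 × 0.64844^3 = 10 × 0.12359443 × 0.27265244 = 0.336983 (base)
P(M+2) = C(5,1) × 0.35156^4 × 0.64844^1 = 5 × 0.01527558 × 0.64844 = 0.049526
Relative intensity = 0.049526 / 0.336983 × 100 = 14.7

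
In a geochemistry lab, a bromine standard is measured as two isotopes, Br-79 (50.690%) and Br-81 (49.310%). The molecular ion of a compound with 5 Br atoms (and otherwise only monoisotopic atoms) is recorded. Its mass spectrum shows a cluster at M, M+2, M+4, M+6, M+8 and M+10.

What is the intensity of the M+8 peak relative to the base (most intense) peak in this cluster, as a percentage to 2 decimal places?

47.31%

(0.50690 + 0.49310)^5 gives M 0.0335, M+2 0.1628, M+4 0.3167, M+6 0.3081, M+8 0.1498, M+10 0.0292; the largest is M+4.
P(M+4) = C(5,2) × 0.50690^3 × 0.49310^2 = 10 × 0.13024674 × 0.24314761 = 0.316692 (base)
P(M+8) = C(5,4) × 0.50690^1 × 0.49310^4 = 5 × 0.5069 × 0.05912076 = 0.149842
Relative intensity = 0.149842 / 0.316692 × 100 = 47.31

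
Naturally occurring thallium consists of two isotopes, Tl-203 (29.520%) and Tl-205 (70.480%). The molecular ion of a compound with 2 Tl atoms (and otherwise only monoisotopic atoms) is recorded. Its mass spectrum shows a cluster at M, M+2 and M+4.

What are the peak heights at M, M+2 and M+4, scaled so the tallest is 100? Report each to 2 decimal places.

Expanding (0.29520 + 0.70480)^2:
P(M) = 0.29520^2 = 0.087143
P(M+2) = 2 × 0.29520^1 × 0.70480^1 = 0.416114
P(M+4) = 0.70480^2 = 0.496743
The M+4 peak is largest (0.496743); scaling to 100 gives 17.54 : 83.77 : 100.00.

17.54 : 83.77 : 100.00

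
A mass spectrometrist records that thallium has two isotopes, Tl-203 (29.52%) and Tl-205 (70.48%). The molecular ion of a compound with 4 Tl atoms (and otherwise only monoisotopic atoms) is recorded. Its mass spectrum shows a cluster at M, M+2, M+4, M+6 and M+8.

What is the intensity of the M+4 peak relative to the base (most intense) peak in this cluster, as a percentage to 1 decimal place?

Term probabilities: M 0.0076, M+2 0.0725, M+4 0.2597, M+6 0.4134, M+8 0.2468. Base peak = M+6.
P(M+6) = C(4,3) × 0.2952^1 × 0.7048^3 = 4 × 0.2952 × 0.35010449 = 0.413403 (base)
P(M+4) = C(4,2) × 0.2952^2 × 0.7048^2 = 6 × 0.08714304 × 0.49674304 = 0.259726
Relative intensity = 0.259726 / 0.413403 × 100 = 62.8

62.8%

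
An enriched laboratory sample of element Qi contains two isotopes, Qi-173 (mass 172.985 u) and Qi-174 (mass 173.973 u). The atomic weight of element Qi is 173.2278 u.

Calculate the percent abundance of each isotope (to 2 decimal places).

With x = fraction of Qi-173 (so Qi-174 is 1 − x):
172.985·x + 173.973·(1 − x) = 173.2278
(172.985 − 173.973)·x = 173.2278 − 173.973
x = -0.7452 / -0.988 = 0.75425 → 75.43% Qi-173, 24.57% Qi-174.

Qi-173: 75.43%, Qi-174: 24.57%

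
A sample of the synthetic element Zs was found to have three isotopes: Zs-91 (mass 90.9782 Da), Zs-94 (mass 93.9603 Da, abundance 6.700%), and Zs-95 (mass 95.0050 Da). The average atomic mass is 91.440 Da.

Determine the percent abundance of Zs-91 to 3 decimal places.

86.794%

Let x and y be the fractions of Zs-91 and Zs-95. Then x + y = 1 − 0.06700 = 0.93300 and 90.9782x + 95.0050y = 91.440 − 0.06700×93.9603 = 85.1446599.
Substituting: 90.9782x + 95.0050(0.93300 − x) = 85.1446599
(90.9782 − 95.0050)x = -3.4950051  ⇒  x = 0.86794, y = 0.06506
Zs-91: 86.794%, Zs-95: 6.506%.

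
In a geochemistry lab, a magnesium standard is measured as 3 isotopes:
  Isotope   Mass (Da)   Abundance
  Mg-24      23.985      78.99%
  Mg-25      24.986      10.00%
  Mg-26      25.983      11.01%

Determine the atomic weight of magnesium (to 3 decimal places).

24.305 Da

The abundance-weighted mean is 0.7899 × 23.985 + 0.1000 × 24.986 + 0.1101 × 25.983
= 18.9458 + 2.4986 + 2.8607 = 24.3051 Da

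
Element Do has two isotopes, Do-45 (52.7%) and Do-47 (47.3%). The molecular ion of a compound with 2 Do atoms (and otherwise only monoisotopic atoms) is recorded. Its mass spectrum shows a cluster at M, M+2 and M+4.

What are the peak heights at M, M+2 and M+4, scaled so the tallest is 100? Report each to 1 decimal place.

The 2 Do atoms are independent, so intensities follow the terms of (0.527 + 0.473)^2.
P(M) = 0.527^2 = 0.277729
P(M+2) = 2 × 0.527^1 × 0.473^1 = 0.498542
P(M+4) = 0.473^2 = 0.223729
The M+2 peak is largest (0.498542); scaling to 100 gives 55.7 : 100.0 : 44.9.

55.7 : 100.0 : 44.9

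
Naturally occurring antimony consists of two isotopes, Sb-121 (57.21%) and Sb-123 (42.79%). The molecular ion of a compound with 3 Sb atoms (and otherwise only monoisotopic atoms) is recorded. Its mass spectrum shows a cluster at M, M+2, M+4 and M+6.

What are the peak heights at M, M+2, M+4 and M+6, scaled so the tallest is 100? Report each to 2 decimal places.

Each Sb atom is independently Sb-121 (p = 0.5721) or Sb-123 (q = 0.4279); the cluster is the binomial expansion (p + q)^3.
P(M) = 0.5721^3 = 0.187247
P(M+2) = 3 × 0.5721^2 × 0.4279^1 = 0.420153
P(M+4) = 3 × 0.5721^1 × 0.4279^2 = 0.314252
P(M+6) = 0.4279^3 = 0.078348
The M+2 peak is largest (0.420153); scaling to 100 gives 44.57 : 100.00 : 74.79 : 18.65.

44.57 : 100.00 : 74.79 : 18.65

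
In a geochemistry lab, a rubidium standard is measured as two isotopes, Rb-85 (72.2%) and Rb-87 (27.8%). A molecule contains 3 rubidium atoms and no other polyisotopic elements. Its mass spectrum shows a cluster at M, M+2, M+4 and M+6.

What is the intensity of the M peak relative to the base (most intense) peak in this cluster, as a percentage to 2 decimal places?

86.57%

(0.722 + 0.278)^3 gives M 0.3764, M+2 0.4348, M+4 0.1674, M+6 0.0215; the largest is M+2.
P(M+2) = C(3,1) × 0.722^2 × 0.278^1 = 3 × 0.521284 × 0.2780 = 0.434751 (base)
P(M) = C(3,0) × 0.722^3 × 0.278^0 = 1 × 0.37636705 × 1.0000 = 0.376367
Relative intensity = 0.376367 / 0.434751 × 100 = 86.57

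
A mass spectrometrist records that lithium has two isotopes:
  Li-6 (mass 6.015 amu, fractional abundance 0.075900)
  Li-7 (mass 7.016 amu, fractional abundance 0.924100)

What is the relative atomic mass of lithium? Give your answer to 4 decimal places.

6.9400 amu

Ar = Σ fᵢ·mᵢ = 0.075900 × 6.015 + 0.924100 × 7.016
= 0.45654 + 6.48349 = 6.94003 amu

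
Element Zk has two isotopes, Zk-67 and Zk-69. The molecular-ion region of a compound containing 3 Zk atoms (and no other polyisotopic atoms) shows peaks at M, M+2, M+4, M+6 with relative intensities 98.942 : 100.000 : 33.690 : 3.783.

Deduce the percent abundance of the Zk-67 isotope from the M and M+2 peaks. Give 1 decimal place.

Write p for the Zk-67 fraction. I(M+2)/I(M) = [C(3,1)·p^2·(1−p)] / p^3 = 3·(1−p)/p = 100.000/98.942 = 1.0107
(1−p)/p = 1.0107/3 = 0.3369  ⇒  p = 1/(1 + 0.3369) = 0.7480
Zk-67: 74.8%, Zk-69: 25.2%.

74.8%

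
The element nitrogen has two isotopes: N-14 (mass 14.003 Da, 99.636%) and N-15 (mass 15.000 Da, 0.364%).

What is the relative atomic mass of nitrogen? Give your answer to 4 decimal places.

14.0066 Da

Ar = Σ fᵢ·mᵢ = 0.99636 × 14.003 + 0.00364 × 15.000
= 13.95203 + 0.05460 = 14.00663 Da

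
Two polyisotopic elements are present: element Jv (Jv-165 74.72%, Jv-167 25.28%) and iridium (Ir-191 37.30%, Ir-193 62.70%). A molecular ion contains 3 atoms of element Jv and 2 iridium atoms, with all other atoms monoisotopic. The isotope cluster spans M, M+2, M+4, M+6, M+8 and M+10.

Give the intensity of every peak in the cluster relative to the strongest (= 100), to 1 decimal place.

15.2 : 66.5 : 100.0 : 61.7 : 16.7 : 1.7

Element Jv pattern (n=3): 0.41716762 : 0.42342067 : 0.14325581 : 0.0161559
Iridium pattern (n=2): 0.139129 : 0.467742 : 0.393129
Convolve the two distributions (both contribute in 2-u steps):
  M: 0.41716762×0.139129 = 0.058040
  M+2: 0.41716762×0.467742 + 0.42342067×0.139129 = 0.254037
  M+4: 0.41716762×0.393129 + 0.42342067×0.467742 + 0.14325581×0.139129 = 0.381983
  M+6: 0.42342067×0.393129 + 0.14325581×0.467742 + 0.0161559×0.139129 = 0.235713
  M+8: 0.14325581×0.393129 + 0.0161559×0.467742 = 0.063875
  M+10: 0.0161559×0.393129 = 0.006351
Scale to base peak (0.381983) = 100: 15.2 : 66.5 : 100.0 : 61.7 : 16.7 : 1.7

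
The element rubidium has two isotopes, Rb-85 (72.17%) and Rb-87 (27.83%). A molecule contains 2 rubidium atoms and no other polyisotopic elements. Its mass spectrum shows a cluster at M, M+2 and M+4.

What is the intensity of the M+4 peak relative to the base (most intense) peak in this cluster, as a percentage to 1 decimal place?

Term probabilities: M 0.5209, M+2 0.4017, M+4 0.0775. Base peak = M.
P(M) = C(2,0) × 0.7217^2 × 0.2783^0 = 1 × 0.52085089 × 1.0000 = 0.520851 (base)
P(M+4) = C(2,2) × 0.7217^0 × 0.2783^2 = 1 × 1.0000 × 0.07745089 = 0.077451
Relative intensity = 0.077451 / 0.520851 × 100 = 14.9

14.9%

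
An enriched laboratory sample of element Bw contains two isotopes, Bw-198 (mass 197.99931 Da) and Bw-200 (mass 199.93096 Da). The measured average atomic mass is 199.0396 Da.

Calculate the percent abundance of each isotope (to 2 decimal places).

With x = fraction of Bw-198 (so Bw-200 is 1 − x):
197.99931·x + 199.93096·(1 − x) = 199.0396
(197.99931 − 199.93096)·x = 199.0396 − 199.93096
x = -0.89136 / -1.93165 = 0.46145 → 46.15% Bw-198, 53.85% Bw-200.

Bw-198: 46.15%, Bw-200: 53.85%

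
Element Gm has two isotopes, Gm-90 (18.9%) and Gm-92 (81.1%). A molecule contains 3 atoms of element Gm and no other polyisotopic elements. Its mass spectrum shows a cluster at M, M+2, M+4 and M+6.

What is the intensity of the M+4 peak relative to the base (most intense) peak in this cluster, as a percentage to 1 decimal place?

Binomial terms of (0.189 + 0.811)^3: M 0.0068, M+2 0.0869, M+4 0.3729, M+6 0.5334 → M+6 is the base peak.
P(M+6) = C(3,3) × 0.189^0 × 0.811^3 = 1 × 1.0000 × 0.53341173 = 0.533412 (base)
P(M+4) = C(3,2) × 0.189^1 × 0.811^2 = 3 × 0.1890 × 0.657721 = 0.372928
Relative intensity = 0.372928 / 0.533412 × 100 = 69.9

69.9%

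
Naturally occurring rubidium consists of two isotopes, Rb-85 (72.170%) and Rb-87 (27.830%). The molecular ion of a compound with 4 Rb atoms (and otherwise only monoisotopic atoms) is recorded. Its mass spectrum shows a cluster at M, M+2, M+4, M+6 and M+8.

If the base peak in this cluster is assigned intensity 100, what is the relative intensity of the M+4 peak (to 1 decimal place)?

57.8

Term probabilities: M 0.2713, M+2 0.4184, M+4 0.2420, M+6 0.0622, M+8 0.0060. Base peak = M+2.
P(M+2) = C(4,1) × 0.72170^3 × 0.27830^1 = 4 × 0.37589809 × 0.2783 = 0.418450 (base)
P(M+4) = C(4,2) × 0.72170^2 × 0.27830^2 = 6 × 0.52085089 × 0.07745089 = 0.242042
Relative intensity = 0.242042 / 0.418450 × 100 = 57.8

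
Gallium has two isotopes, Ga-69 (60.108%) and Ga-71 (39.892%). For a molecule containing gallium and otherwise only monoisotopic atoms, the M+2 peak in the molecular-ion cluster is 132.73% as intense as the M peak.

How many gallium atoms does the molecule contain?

2

The M+2/M ratio from n Ga atoms is n · q/p = n · 0.39892/0.60108.
n = 1.3273 × 0.60108/0.39892 = 2.00 ≈ 2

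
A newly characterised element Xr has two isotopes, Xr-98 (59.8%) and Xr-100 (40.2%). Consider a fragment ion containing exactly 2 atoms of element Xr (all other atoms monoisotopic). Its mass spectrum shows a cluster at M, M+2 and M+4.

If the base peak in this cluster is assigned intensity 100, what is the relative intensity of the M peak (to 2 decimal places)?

74.38

(0.598 + 0.402)^2 gives M 0.3576, M+2 0.4808, M+4 0.1616; the largest is M+2.
P(M+2) = C(2,1) × 0.598^1 × 0.402^1 = 2 × 0.5980 × 0.4020 = 0.480792 (base)
P(M) = C(2,0) × 0.598^2 × 0.402^0 = 1 × 0.357604 × 1.0000 = 0.357604
Relative intensity = 0.357604 / 0.480792 × 100 = 74.38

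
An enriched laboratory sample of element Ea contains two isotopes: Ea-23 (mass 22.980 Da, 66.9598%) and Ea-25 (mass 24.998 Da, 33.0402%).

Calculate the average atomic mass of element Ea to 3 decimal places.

Ar = Σ fᵢ·mᵢ = 0.669598 × 22.980 + 0.330402 × 24.998
= 15.3874 + 8.2594 = 23.6468 Da

23.647 Da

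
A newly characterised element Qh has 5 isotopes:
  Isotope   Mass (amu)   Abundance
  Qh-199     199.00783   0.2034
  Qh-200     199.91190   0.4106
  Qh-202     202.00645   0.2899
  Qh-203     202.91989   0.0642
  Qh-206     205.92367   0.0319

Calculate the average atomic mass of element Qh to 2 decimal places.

Ar = Σ fᵢ·mᵢ = 0.2034 × 199.00783 + 0.4106 × 199.91190 + 0.2899 × 202.00645 + 0.0642 × 202.91989 + 0.0319 × 205.92367
= 40.478193 + 82.083826 + 58.561670 + 13.027457 + 6.568965 = 200.720111 amu

200.72 amu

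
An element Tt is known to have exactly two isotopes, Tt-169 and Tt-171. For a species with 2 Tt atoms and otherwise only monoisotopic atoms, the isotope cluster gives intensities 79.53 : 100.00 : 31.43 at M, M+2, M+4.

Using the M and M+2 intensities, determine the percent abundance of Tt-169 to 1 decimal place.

If p is the fraction of Tt that is Tt-169, then I(M+2)/I(M) = [C(2,1)·p^1·(1−p)] / p^2 = 2·(1−p)/p = 100.00/79.53 = 1.2574
(1−p)/p = 1.2574/2 = 0.6287  ⇒  p = 1/(1 + 0.6287) = 0.6140
Tt-169: 61.4%, Tt-171: 38.6%.

61.4%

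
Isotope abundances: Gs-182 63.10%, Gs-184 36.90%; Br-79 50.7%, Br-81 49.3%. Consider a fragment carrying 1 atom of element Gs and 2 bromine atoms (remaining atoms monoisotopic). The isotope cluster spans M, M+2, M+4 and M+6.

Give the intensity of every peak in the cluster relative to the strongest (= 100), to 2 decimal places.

Element Gs pattern (n=1): 0.6310 : 0.3690
Bromine pattern (n=2): 0.257049 : 0.499902 : 0.243049
Convolve the two distributions (both contribute in 2-u steps):
  M: 0.6310×0.257049 = 0.162198
  M+2: 0.6310×0.499902 + 0.3690×0.257049 = 0.410289
  M+4: 0.6310×0.243049 + 0.3690×0.499902 = 0.337828
  M+6: 0.3690×0.243049 = 0.089685
Scale to base peak (0.410289) = 100: 39.53 : 100.00 : 82.34 : 21.86

39.53 : 100.00 : 82.34 : 21.86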